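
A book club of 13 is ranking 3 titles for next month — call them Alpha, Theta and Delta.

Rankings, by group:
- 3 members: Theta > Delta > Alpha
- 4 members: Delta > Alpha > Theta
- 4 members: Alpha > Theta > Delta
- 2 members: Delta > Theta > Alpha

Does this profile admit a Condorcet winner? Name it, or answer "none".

Check each pair by majority over 13 ballots:
Alpha vs Theta: Alpha wins 8–5.
Alpha vs Delta: Delta wins 9–4.
Theta vs Delta: Theta wins 7–6.
Each book drops at least one matchup (Alpha loses to Delta; Theta loses to Alpha; Delta loses to Theta); the cycle Alpha beats Theta beats Delta beats Alpha rules out a Condorcet winner.

none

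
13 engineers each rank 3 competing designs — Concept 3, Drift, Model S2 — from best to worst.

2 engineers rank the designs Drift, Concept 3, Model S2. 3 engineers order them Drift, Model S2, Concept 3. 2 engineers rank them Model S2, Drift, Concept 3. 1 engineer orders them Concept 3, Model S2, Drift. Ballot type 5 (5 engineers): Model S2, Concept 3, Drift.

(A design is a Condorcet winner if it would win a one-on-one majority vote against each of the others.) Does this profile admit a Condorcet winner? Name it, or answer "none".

Model S2

Head-to-head results (13 engineers):
Concept 3 vs Drift: Drift, 7–6.
Concept 3 vs Model S2: Concept 3 preferred on 2+1 = 3 ballots; Model S2 wins 10–3.
Drift vs Model S2: Model S2 wins 8–5.
Model S2 defeats every rival head-to-head and is the Condorcet winner.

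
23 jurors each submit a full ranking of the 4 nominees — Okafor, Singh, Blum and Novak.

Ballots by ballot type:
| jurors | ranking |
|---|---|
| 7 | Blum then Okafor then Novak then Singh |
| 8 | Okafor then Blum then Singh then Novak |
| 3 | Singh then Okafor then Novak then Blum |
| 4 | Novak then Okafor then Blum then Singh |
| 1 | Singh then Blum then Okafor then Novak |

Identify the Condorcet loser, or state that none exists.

Head-to-head results (23 jurors):
Okafor vs Singh: Okafor wins 19–4.
Okafor vs Blum: Okafor wins 15–8.
Okafor vs Novak: Okafor, 19–4.
Singh vs Blum: Blum wins 19–4.
Singh–Novak: Singh 12–11.
Blum vs Novak: Blum wins 16–7.
Novak loses to every other nominee — it is the Condorcet loser.

Novak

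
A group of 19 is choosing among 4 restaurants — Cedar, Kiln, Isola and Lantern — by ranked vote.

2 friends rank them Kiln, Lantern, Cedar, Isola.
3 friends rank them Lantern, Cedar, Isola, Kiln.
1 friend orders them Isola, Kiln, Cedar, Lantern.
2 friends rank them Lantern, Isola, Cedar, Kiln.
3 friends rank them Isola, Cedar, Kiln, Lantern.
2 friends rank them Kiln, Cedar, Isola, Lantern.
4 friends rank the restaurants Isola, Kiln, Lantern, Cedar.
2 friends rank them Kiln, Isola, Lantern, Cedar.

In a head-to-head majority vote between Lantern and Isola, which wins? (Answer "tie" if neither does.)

Isola

Ballots ranking Lantern above Isola: 2 + 3 + 2 = 7.
Ballots ranking Isola above Lantern: 19 − 7 = 12.
Isola wins the head-to-head 12–7.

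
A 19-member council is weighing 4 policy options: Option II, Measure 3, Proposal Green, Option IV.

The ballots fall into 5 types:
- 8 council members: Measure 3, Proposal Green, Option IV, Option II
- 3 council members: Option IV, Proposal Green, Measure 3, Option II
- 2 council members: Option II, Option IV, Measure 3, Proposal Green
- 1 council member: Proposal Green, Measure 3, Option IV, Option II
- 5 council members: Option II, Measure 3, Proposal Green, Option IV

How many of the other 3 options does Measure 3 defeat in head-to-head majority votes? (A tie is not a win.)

Measure 3 against each rival (19 council members):
Measure 3 vs Option II: 12 to 7, Measure 3.
Measure 3 vs Proposal Green: Measure 3 wins 15–4.
Measure 3 vs Option IV: Measure 3 wins 14–5.
Measure 3 beats Option II, Proposal Green, Option IV — 3 pairwise wins.

3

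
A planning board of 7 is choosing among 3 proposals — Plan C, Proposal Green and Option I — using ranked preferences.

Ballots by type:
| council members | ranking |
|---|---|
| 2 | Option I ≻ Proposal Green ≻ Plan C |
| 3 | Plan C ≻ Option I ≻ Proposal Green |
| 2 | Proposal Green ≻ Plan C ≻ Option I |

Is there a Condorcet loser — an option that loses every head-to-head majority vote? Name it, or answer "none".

Head-to-head results (7 council members):
Plan C–Proposal Green: Proposal Green 4–3.
Plan C–Option I: Plan C 5–2.
Proposal Green–Option I: Option I 5–2.
Every option wins at least one matchup (Plan C beats Option I; Proposal Green beats Plan C; Option I beats Proposal Green), so there is no Condorcet loser.

none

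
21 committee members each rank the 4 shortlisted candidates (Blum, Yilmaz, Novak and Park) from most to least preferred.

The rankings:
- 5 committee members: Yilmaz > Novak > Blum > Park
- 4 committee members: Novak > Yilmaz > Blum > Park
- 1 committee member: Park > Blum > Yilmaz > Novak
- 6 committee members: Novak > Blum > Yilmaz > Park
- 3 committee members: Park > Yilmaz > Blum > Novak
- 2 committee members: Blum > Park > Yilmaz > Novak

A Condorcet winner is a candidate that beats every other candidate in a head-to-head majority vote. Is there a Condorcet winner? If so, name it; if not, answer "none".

Yilmaz

Pairwise majorities:
Blum–Yilmaz: Yilmaz 12–9.
Blum vs Novak: Novak, 15–6.
Blum vs Park: Blum, 17–4.
Yilmaz–Novak: Yilmaz 11–10.
Yilmaz vs Park: Yilmaz, 15–6.
Novak vs Park: Novak wins 15–6.
Yilmaz defeats every rival head-to-head and is the Condorcet winner.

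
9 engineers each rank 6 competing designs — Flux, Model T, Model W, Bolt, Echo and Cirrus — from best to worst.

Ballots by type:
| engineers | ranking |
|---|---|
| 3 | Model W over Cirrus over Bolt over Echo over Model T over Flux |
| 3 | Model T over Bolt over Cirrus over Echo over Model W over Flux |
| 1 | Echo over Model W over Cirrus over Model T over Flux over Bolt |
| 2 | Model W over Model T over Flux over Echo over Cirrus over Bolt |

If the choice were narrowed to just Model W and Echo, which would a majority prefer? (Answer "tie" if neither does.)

Model W

Ballots ranking Model W above Echo: 3 + 2 = 5.
Ballots ranking Echo above Model W: 9 − 5 = 4.
Model W wins the head-to-head 5–4.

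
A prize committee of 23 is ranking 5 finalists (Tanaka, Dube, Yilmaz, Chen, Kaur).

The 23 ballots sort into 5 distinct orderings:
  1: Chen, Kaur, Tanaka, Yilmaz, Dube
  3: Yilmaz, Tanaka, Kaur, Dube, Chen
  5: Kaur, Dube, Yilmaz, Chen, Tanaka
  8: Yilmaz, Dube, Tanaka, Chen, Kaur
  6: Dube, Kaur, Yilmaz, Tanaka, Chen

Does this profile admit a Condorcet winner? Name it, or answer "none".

Check each pair by majority over 23 ballots:
Tanaka vs Dube: Tanaka is ranked higher on 1+3 = 4 ballots, Dube on 19. Dube wins 19–4.
Tanaka vs Yilmaz: Tanaka is ranked higher on 1 ballot, Yilmaz on 22. Yilmaz wins 22–1.
Tanaka vs Chen: Tanaka preferred on 3+8+6 = 17 ballots; Tanaka wins 17–6.
Tanaka vs Kaur: Tanaka preferred on 3+8 = 11 ballots; Kaur wins 12–11.
Dube vs Yilmaz: 11 to 12, Yilmaz.
Dube vs Chen: Dube, 22–1.
Dube vs Kaur: Dube, 14–9.
Yilmaz vs Chen: Yilmaz is ranked higher on 3+5+8+6 = 22 ballots, Chen on 1. Yilmaz wins 22–1.
Yilmaz vs Kaur: Kaur wins 12–11.
Chen vs Kaur: Kaur, 14–9.
No nominee is unbeaten: Tanaka loses to Dube; Dube loses to Yilmaz; Yilmaz loses to Kaur; Chen loses to Tanaka; Kaur loses to Dube. In particular Dube > Kaur > Yilmaz > Dube is a majority cycle — no Condorcet winner exists.

none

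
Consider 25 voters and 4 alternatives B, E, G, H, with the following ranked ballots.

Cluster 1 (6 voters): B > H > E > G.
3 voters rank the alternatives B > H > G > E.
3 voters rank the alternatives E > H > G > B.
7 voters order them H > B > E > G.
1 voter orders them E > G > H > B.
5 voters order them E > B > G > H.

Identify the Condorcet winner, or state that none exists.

Head-to-head results (25 voters):
B vs E: B is ranked higher on 6+3+7 = 16 ballots, E on 9. B wins 16–9.
B vs G: 21 to 4, B.
B vs H: B preferred on 6+3+5 = 14 ballots; B wins 14–11.
E vs G: E preferred on 6+3+7+1+5 = 22 ballots; E wins 22–3.
E vs H: 3+1+5 = 9 for E, 16 for H — H by 16–9.
G vs H: 1+5 = 6 for G, 19 for H — H by 19–6.
B beats each of E, G, H — B is the Condorcet winner.

B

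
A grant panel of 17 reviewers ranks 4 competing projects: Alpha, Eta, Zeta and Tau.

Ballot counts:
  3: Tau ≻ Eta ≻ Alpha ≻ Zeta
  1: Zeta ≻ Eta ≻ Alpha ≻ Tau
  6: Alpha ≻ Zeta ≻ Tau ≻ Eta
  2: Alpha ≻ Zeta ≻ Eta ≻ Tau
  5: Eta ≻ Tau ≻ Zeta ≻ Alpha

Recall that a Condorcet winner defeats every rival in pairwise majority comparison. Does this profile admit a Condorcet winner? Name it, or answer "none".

Pairwise majorities:
Alpha vs Eta: 8 to 9, Eta.
Alpha vs Zeta: 3+6+2 = 11 for Alpha, 6 for Zeta — Alpha by 11–6.
Alpha vs Tau: Alpha is ranked higher on 1+6+2 = 9 ballots, Tau on 8. Alpha wins 9–8.
Eta vs Zeta: 3+5 = 8 for Eta, 9 for Zeta — Zeta by 9–8.
Eta vs Tau: 1+2+5 = 8 for Eta, 9 for Tau — Tau by 9–8.
Zeta vs Tau: Zeta preferred on 1+6+2 = 9 ballots; Zeta wins 9–8.
Each project drops at least one matchup (Alpha loses to Eta; Eta loses to Zeta; Zeta loses to Alpha; Tau loses to Alpha); the cycle Alpha > Zeta > Eta > Alpha rules out a Condorcet winner.

none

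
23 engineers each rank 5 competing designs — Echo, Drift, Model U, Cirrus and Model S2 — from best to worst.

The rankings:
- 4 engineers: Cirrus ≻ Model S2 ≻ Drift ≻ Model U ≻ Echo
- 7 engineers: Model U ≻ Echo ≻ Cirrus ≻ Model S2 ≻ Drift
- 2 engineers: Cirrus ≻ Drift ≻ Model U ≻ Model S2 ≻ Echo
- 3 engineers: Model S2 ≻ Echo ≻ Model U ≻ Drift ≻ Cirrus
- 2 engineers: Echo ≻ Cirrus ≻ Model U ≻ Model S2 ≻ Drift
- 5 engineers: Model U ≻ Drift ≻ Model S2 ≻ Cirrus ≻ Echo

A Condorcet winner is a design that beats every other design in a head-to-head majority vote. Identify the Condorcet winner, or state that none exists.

Model U

Check each pair by majority over 23 ballots:
Echo vs Drift: Echo wins 12–11.
Echo vs Model U: Echo preferred on 3+2 = 5 ballots; Model U wins 18–5.
Echo vs Cirrus: Echo preferred on 7+3+2 = 12 ballots; Echo wins 12–11.
Echo vs Model S2: Model S2, 14–9.
Drift vs Model U: Drift is ranked higher on 4+2 = 6 ballots, Model U on 17. Model U wins 17–6.
Drift vs Cirrus: Cirrus, 15–8.
Drift vs Model S2: Model S2 wins 16–7.
Model U vs Cirrus: 15 to 8, Model U.
Model U–Model S2: Model U 16–7.
Cirrus vs Model S2: Cirrus, 15–8.
Only Model U has no losses; Model U is the Condorcet winner.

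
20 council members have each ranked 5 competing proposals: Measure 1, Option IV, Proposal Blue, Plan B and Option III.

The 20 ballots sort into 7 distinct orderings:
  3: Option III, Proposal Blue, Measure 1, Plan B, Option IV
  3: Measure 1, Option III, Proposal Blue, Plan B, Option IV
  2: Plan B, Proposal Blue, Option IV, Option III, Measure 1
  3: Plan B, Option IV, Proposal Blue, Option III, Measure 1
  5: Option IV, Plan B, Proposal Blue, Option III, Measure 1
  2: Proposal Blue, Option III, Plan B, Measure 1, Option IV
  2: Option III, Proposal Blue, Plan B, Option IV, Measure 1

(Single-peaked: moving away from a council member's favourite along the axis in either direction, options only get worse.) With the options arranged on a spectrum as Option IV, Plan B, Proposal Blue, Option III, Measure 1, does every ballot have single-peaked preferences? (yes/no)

yes

Axis positions: Option IV=1, Plan B=2, Proposal Blue=3, Option III=4, Measure 1=5.
Bloc 1 (peak Option III at position 4): ranking walks positions 4-3-5-2-1, expanding outward from the peak — single-peaked.
Bloc 2 (peak Measure 1 at position 5): ranking walks positions 5-4-3-2-1, expanding outward from the peak — single-peaked.
Bloc 3 (peak Plan B at position 2): ranking walks positions 2-3-1-4-5, expanding outward from the peak — single-peaked.
Bloc 4 (peak Plan B at position 2): ranking walks positions 2-1-3-4-5, expanding outward from the peak — single-peaked.
Bloc 5 (peak Option IV at position 1): ranking walks positions 1-2-3-4-5, expanding outward from the peak — single-peaked.
Bloc 6 (peak Proposal Blue at position 3): ranking walks positions 3-4-2-5-1, expanding outward from the peak — single-peaked.
Bloc 7 (peak Option III at position 4): ranking walks positions 4-3-2-1-5, expanding outward from the peak — single-peaked.
Every ranking is single-peaked on this axis.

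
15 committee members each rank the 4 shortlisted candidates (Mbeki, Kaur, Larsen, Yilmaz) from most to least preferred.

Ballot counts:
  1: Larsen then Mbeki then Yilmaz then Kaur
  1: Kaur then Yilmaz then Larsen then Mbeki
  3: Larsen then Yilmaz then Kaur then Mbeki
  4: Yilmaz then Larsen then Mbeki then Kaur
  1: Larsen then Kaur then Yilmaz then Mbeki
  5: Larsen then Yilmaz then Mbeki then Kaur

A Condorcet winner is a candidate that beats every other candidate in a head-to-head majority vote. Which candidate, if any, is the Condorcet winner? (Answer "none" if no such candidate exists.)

Larsen

Check each pair by majority over 15 ballots:
Mbeki vs Kaur: 1+4+5 = 10 for Mbeki, 5 for Kaur — Mbeki by 10–5.
Mbeki vs Larsen: Mbeki is ranked higher on 0 ballots, Larsen on 15. Larsen wins 15–0.
Mbeki vs Yilmaz: Mbeki is ranked higher on 1 ballot, Yilmaz on 14. Yilmaz wins 14–1.
Kaur vs Larsen: Kaur is ranked higher on 1 ballot, Larsen on 14. Larsen wins 14–1.
Kaur vs Yilmaz: Kaur is ranked higher on 1+1 = 2 ballots, Yilmaz on 13. Yilmaz wins 13–2.
Larsen vs Yilmaz: 1+3+1+5 = 10 for Larsen, 5 for Yilmaz — Larsen by 10–5.
Only Larsen has no losses; Larsen is the Condorcet winner.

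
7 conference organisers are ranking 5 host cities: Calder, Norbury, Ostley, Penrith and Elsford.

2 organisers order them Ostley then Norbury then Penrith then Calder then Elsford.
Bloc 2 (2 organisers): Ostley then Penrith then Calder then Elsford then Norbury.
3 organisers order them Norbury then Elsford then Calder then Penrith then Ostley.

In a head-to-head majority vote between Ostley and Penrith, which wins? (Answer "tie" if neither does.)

Ballots ranking Ostley above Penrith: 2 + 2 = 4.
Ballots ranking Penrith above Ostley: 7 − 4 = 3.
Ostley wins the head-to-head 4–3.

Ostley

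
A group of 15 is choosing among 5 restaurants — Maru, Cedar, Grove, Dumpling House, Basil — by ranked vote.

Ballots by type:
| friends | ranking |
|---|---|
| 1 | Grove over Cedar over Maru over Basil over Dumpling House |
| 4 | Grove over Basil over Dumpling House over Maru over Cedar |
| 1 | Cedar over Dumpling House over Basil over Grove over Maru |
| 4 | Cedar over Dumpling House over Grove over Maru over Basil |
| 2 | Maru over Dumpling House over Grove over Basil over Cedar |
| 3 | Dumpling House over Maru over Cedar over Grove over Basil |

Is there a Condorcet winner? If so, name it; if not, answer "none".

Dumpling House

Head-to-head results (15 friends):
Maru vs Cedar: 4+2+3 = 9 for Maru, 6 for Cedar — Maru by 9–6.
Maru vs Grove: Maru preferred on 2+3 = 5 ballots; Grove wins 10–5.
Maru vs Dumpling House: 1+2 = 3 for Maru, 12 for Dumpling House — Dumpling House by 12–3.
Maru vs Basil: Maru is ranked higher on 1+4+2+3 = 10 ballots, Basil on 5. Maru wins 10–5.
Cedar vs Grove: 8 to 7, Cedar.
Cedar vs Dumpling House: 1+1+4 = 6 for Cedar, 9 for Dumpling House — Dumpling House by 9–6.
Cedar vs Basil: 9 to 6, Cedar.
Grove vs Dumpling House: 5 to 10, Dumpling House.
Grove vs Basil: Grove is ranked higher on 1+4+4+2+3 = 14 ballots, Basil on 1. Grove wins 14–1.
Dumpling House vs Basil: Dumpling House preferred on 1+4+2+3 = 10 ballots; Dumpling House wins 10–5.
Only Dumpling House has no losses; Dumpling House is the Condorcet winner.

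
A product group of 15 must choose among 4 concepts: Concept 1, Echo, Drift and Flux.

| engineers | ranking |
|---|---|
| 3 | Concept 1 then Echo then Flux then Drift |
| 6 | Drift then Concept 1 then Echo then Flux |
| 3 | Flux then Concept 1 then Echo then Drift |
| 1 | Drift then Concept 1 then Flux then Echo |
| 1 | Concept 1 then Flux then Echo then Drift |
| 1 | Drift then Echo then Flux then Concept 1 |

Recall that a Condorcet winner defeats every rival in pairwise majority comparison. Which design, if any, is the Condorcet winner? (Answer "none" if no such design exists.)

Pairwise majorities:
Concept 1 vs Echo: Concept 1 wins 14–1.
Concept 1 vs Drift: Drift, 8–7.
Concept 1 vs Flux: Concept 1 preferred on 3+6+1+1 = 11 ballots; Concept 1 wins 11–4.
Echo vs Drift: 3+3+1 = 7 for Echo, 8 for Drift — Drift by 8–7.
Echo vs Flux: 10 to 5, Echo.
Drift vs Flux: Drift preferred on 6+1+1 = 8 ballots; Drift wins 8–7.
Drift beats each of Concept 1, Echo, Flux — Drift is the Condorcet winner.

Drift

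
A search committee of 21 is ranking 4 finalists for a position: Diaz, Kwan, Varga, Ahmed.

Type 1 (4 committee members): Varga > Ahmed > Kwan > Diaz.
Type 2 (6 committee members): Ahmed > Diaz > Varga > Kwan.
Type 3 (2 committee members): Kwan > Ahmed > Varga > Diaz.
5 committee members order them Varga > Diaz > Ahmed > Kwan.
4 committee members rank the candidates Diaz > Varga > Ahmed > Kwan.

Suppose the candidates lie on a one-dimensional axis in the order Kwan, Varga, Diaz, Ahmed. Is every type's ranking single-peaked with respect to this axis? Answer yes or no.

Axis positions: Kwan=1, Varga=2, Diaz=3, Ahmed=4.
Type 1: ranking walks positions 2-4-1-3; Ahmed is ranked above Diaz even though Diaz lies between Ahmed and the peak Varga on the axis — preferences dip and rise again. Not single-peaked.
Type 2 (peak Ahmed at position 4): ranking walks positions 4-3-2-1, expanding outward from the peak — single-peaked.
Type 3: ranking walks positions 1-4-2-3; Ahmed is ranked above Varga even though Varga lies between Ahmed and the peak Kwan on the axis — preferences dip and rise again. Not single-peaked.
Type 4 (peak Varga at position 2): ranking walks positions 2-3-4-1, expanding outward from the peak — single-peaked.
Type 5 (peak Diaz at position 3): ranking walks positions 3-2-4-1, expanding outward from the peak — single-peaked.
Type 1 violates single-peakedness, so the profile is not single-peaked on this axis.

no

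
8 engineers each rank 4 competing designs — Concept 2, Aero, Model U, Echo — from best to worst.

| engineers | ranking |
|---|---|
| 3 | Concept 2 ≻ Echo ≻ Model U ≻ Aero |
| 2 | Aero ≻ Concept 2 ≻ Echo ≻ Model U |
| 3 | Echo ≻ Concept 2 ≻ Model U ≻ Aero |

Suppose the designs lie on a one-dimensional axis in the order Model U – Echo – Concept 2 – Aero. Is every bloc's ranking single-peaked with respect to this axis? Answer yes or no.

yes

Axis positions: Model U=1, Echo=2, Concept 2=3, Aero=4.
Bloc 1 (peak Concept 2 at position 3): ranking walks positions 3-2-1-4, expanding outward from the peak — single-peaked.
Bloc 2 (peak Aero at position 4): ranking walks positions 4-3-2-1, expanding outward from the peak — single-peaked.
Bloc 3 (peak Echo at position 2): ranking walks positions 2-3-1-4, expanding outward from the peak — single-peaked.
Every ranking is single-peaked on this axis.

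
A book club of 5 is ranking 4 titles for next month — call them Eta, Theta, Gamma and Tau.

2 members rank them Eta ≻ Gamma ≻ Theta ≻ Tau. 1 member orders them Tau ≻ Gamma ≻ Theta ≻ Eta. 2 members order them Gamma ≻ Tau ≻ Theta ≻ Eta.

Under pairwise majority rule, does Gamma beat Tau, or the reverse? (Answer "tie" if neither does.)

Gamma

Ballots ranking Gamma above Tau: 2 + 2 = 4.
Ballots ranking Tau above Gamma: 5 − 4 = 1.
Gamma wins the head-to-head 4–1.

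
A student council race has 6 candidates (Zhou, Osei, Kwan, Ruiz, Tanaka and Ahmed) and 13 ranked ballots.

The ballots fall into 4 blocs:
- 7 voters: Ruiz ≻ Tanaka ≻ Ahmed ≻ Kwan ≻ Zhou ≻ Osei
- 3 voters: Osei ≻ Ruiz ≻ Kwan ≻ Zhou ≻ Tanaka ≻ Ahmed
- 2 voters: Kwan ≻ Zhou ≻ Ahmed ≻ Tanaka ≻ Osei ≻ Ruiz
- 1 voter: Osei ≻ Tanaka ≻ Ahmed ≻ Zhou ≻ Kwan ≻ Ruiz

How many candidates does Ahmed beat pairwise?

3

Ahmed against each rival (13 voters):
Ahmed–Zhou: Ahmed 8–5.
Ahmed vs Osei: 7+2 = 9 for Ahmed, 4 for Osei — Ahmed by 9–4.
Ahmed vs Kwan: Ahmed preferred on 7+1 = 8 ballots; Ahmed wins 8–5.
Ahmed vs Ruiz: Ahmed preferred on 2+1 = 3 ballots; Ruiz wins 10–3.
Ahmed vs Tanaka: Tanaka wins 11–2.
Ahmed beats Zhou, Osei, Kwan; loses to Ruiz, Tanaka — 3 pairwise wins.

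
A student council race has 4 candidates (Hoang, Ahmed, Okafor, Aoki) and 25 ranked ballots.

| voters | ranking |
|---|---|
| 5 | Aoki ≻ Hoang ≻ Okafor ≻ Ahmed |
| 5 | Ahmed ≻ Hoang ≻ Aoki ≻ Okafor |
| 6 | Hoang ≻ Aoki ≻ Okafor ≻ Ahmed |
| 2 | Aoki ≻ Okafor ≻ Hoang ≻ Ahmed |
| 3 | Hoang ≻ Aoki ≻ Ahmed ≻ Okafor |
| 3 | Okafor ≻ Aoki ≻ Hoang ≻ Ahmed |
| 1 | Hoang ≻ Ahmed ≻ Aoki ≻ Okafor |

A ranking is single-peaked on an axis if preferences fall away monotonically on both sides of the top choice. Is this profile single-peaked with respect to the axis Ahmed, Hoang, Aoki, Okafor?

yes

Axis positions: Ahmed=1, Hoang=2, Aoki=3, Okafor=4.
Bloc 1 (peak Aoki at position 3): ranking walks positions 3-2-4-1, expanding outward from the peak — single-peaked.
Bloc 2 (peak Ahmed at position 1): ranking walks positions 1-2-3-4, expanding outward from the peak — single-peaked.
Bloc 3 (peak Hoang at position 2): ranking walks positions 2-3-4-1, expanding outward from the peak — single-peaked.
Bloc 4 (peak Aoki at position 3): ranking walks positions 3-4-2-1, expanding outward from the peak — single-peaked.
Bloc 5 (peak Hoang at position 2): ranking walks positions 2-3-1-4, expanding outward from the peak — single-peaked.
Bloc 6 (peak Okafor at position 4): ranking walks positions 4-3-2-1, expanding outward from the peak — single-peaked.
Bloc 7 (peak Hoang at position 2): ranking walks positions 2-1-3-4, expanding outward from the peak — single-peaked.
Every ranking is single-peaked on this axis.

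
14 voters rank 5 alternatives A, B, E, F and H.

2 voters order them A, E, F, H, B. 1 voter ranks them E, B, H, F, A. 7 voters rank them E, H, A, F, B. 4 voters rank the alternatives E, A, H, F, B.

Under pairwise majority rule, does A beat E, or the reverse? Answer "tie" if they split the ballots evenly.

E

Ballots ranking A above E: 2.
Ballots ranking E above A: 14 − 2 = 12.
E wins the head-to-head 12–2.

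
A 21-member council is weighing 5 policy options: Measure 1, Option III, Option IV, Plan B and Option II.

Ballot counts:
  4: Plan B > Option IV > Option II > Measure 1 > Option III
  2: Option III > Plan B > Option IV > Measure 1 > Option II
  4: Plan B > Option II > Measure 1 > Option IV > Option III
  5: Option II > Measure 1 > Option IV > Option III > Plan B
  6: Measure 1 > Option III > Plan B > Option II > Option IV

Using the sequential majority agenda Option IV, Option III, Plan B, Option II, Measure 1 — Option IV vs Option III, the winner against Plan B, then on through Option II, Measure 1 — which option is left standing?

Measure 1

Round 1: Option IV vs Option III — 13–8, Option IV advances.
Round 2: Option IV vs Plan B — 5–16, Plan B advances.
Round 3: Plan B vs Option II — 16–5, Plan B advances.
Round 4: Plan B vs Measure 1 — 10–11, Measure 1 advances.
The agenda winner is Measure 1.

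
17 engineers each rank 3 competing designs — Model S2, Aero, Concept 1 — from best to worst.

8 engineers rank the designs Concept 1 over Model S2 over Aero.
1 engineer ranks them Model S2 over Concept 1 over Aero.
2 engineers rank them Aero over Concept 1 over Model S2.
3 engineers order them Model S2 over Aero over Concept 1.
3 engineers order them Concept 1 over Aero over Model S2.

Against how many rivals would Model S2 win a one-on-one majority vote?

Model S2 against each rival (17 engineers):
Model S2 vs Aero: Model S2 preferred on 8+1+3 = 12 ballots; Model S2 wins 12–5.
Model S2 vs Concept 1: Model S2 preferred on 1+3 = 4 ballots; Concept 1 wins 13–4.
Model S2 beats Aero; loses to Concept 1 — 1 pairwise win.

1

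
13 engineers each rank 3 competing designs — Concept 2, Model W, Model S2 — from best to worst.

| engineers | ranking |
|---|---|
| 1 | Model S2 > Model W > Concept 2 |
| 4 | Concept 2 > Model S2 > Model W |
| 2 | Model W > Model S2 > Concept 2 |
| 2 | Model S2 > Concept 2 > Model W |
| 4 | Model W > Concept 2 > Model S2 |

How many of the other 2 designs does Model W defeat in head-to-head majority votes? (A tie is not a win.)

1

Model W against each rival (13 engineers):
Model W vs Concept 2: 1+2+4 = 7 for Model W, 6 for Concept 2 — Model W by 7–6.
Model W vs Model S2: Model W is ranked higher on 2+4 = 6 ballots, Model S2 on 7. Model S2 wins 7–6.
Model W beats Concept 2; loses to Model S2 — 1 pairwise win.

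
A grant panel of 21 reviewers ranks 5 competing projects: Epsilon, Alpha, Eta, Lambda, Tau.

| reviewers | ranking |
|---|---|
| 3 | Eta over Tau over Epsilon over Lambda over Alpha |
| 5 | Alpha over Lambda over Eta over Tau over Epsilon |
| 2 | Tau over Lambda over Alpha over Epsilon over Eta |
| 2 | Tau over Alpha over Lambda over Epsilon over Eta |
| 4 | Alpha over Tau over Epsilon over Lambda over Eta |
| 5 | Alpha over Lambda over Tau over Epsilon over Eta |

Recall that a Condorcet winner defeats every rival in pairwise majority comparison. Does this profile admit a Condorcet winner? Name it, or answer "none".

Alpha

Check each pair by majority over 21 ballots:
Epsilon–Alpha: Alpha 18–3.
Epsilon vs Eta: 2+2+4+5 = 13 for Epsilon, 8 for Eta — Epsilon by 13–8.
Epsilon vs Lambda: Lambda, 14–7.
Epsilon vs Tau: Tau, 21–0.
Alpha vs Eta: Alpha, 18–3.
Alpha vs Lambda: 16 to 5, Alpha.
Alpha vs Tau: Alpha preferred on 5+4+5 = 14 ballots; Alpha wins 14–7.
Eta vs Lambda: 3 to 18, Lambda.
Eta vs Tau: Tau wins 13–8.
Lambda–Tau: Tau 11–10.
Only Alpha has no losses; Alpha is the Condorcet winner.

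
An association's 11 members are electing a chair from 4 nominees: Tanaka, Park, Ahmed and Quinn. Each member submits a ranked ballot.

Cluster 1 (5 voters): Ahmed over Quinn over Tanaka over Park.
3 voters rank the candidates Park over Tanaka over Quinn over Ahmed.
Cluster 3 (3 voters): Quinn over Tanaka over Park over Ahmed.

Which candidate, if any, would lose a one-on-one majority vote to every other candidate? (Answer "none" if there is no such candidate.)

Head-to-head results (11 voters):
Tanaka vs Park: Tanaka wins 8–3.
Tanaka vs Ahmed: 3+3 = 6 for Tanaka, 5 for Ahmed — Tanaka by 6–5.
Tanaka–Quinn: Quinn 8–3.
Park vs Ahmed: 3+3 = 6 for Park, 5 for Ahmed — Park by 6–5.
Park vs Quinn: Park preferred on 3 ballots; Quinn wins 8–3.
Ahmed vs Quinn: 5 to 6, Quinn.
Ahmed is beaten in every head-to-head and is the Condorcet loser.

Ahmed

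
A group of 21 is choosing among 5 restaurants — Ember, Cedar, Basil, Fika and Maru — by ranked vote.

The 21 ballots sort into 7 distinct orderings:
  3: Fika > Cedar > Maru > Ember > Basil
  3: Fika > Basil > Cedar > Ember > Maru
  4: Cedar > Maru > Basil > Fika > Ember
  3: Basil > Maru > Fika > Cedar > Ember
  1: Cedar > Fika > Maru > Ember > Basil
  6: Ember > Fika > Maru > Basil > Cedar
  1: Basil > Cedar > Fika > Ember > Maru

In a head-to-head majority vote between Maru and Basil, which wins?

Maru

Ballots ranking Maru above Basil: 3 + 4 + 1 + 6 = 14.
Ballots ranking Basil above Maru: 21 − 14 = 7.
Maru wins the head-to-head 14–7.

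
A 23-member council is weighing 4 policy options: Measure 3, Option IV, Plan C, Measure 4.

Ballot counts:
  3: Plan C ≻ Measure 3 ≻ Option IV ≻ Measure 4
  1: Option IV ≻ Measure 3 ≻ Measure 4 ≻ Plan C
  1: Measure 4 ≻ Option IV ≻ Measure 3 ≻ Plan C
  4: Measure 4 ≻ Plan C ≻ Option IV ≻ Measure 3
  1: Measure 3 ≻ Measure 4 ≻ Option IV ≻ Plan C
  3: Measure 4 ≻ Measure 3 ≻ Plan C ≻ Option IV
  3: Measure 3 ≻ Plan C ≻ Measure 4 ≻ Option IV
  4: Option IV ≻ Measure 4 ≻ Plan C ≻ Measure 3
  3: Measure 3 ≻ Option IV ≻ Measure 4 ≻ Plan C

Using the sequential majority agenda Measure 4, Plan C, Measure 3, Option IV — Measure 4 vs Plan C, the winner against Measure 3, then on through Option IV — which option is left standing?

Round 1: Measure 4 vs Plan C — 17–6, Measure 4 advances.
Round 2: Measure 4 vs Measure 3 — 12–11, Measure 4 advances.
Round 3: Measure 4 vs Option IV — 12–11, Measure 4 advances.
The agenda winner is Measure 4.

Measure 4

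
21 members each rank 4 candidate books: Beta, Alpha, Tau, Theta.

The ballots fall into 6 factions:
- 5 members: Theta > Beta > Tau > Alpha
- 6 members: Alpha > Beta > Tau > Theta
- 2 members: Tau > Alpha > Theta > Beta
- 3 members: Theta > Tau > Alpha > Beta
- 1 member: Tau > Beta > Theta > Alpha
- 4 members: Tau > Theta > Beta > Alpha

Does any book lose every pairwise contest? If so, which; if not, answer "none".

none

Pairwise majorities:
Beta vs Alpha: Beta preferred on 5+1+4 = 10 ballots; Alpha wins 11–10.
Beta vs Tau: 11 to 10, Beta.
Beta vs Theta: Beta is ranked higher on 6+1 = 7 ballots, Theta on 14. Theta wins 14–7.
Alpha vs Tau: Alpha is ranked higher on 6 ballots, Tau on 15. Tau wins 15–6.
Alpha–Theta: Theta 13–8.
Tau vs Theta: Tau is ranked higher on 6+2+1+4 = 13 ballots, Theta on 8. Tau wins 13–8.
Every book wins at least one matchup (Beta beats Tau; Alpha beats Beta; Tau beats Alpha; Theta beats Beta), so there is no Condorcet loser.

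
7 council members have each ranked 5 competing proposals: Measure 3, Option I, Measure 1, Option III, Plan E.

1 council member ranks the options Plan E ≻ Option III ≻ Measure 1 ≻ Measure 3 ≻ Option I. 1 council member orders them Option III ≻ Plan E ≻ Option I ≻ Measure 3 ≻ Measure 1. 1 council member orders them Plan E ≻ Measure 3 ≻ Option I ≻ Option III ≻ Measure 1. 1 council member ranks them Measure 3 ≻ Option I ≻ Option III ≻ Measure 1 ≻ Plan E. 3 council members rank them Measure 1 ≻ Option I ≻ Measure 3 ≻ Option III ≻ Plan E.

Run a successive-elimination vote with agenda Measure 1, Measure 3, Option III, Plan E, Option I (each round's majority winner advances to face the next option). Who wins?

Option I

Round 1: Measure 1 vs Measure 3 — 4–3, Measure 1 advances.
Round 2: Measure 1 vs Option III — 3–4, Option III advances.
Round 3: Option III vs Plan E — 5–2, Option III advances.
Round 4: Option III vs Option I — 2–5, Option I advances.
Option I survives the agenda.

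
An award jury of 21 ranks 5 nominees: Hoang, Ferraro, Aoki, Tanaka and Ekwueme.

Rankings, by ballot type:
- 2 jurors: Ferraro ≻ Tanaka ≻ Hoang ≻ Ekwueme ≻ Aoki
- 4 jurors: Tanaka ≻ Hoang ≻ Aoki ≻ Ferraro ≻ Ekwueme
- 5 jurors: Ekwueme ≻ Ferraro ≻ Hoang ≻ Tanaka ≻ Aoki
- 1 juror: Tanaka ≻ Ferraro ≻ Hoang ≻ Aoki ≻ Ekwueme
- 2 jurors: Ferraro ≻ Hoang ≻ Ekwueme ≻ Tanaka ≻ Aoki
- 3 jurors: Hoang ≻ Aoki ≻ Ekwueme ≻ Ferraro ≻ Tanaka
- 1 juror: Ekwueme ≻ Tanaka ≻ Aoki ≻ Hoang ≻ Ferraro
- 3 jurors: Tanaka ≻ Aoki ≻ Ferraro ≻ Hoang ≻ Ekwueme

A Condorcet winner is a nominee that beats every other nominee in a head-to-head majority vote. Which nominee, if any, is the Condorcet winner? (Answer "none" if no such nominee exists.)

none

Check each pair by majority over 21 ballots:
Hoang vs Ferraro: Hoang is ranked higher on 4+3+1 = 8 ballots, Ferraro on 13. Ferraro wins 13–8.
Hoang vs Aoki: 2+4+5+1+2+3 = 17 for Hoang, 4 for Aoki — Hoang by 17–4.
Hoang vs Tanaka: Hoang preferred on 5+2+3 = 10 ballots; Tanaka wins 11–10.
Hoang vs Ekwueme: 15 to 6, Hoang.
Ferraro vs Aoki: Ferraro is ranked higher on 2+5+1+2 = 10 ballots, Aoki on 11. Aoki wins 11–10.
Ferraro vs Tanaka: 12 to 9, Ferraro.
Ferraro vs Ekwueme: 12 to 9, Ferraro.
Aoki vs Tanaka: Aoki preferred on 3 ballots; Tanaka wins 18–3.
Aoki vs Ekwueme: Aoki is ranked higher on 4+1+3+3 = 11 ballots, Ekwueme on 10. Aoki wins 11–10.
Tanaka vs Ekwueme: 2+4+1+3 = 10 for Tanaka, 11 for Ekwueme — Ekwueme by 11–10.
No nominee is unbeaten: Hoang loses to Ferraro; Ferraro loses to Aoki; Aoki loses to Hoang; Tanaka loses to Ferraro; Ekwueme loses to Hoang. In particular Hoang → Aoki → Ferraro → Hoang is a majority cycle — no Condorcet winner exists.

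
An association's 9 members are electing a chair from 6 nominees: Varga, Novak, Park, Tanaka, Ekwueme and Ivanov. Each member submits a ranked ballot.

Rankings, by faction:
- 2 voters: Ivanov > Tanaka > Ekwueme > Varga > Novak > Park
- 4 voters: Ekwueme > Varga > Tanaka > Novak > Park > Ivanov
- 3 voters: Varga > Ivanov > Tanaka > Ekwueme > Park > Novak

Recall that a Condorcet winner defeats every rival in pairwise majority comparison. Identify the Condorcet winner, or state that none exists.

none

Pairwise majorities:
Varga vs Novak: Varga, 9–0.
Varga–Park: Varga 9–0.
Varga–Tanaka: Varga 7–2.
Varga–Ekwueme: Ekwueme 6–3.
Varga vs Ivanov: Varga wins 7–2.
Novak vs Park: Novak, 6–3.
Novak vs Tanaka: Tanaka, 9–0.
Novak vs Ekwueme: Ekwueme wins 9–0.
Novak vs Ivanov: Ivanov wins 5–4.
Park–Tanaka: Tanaka 9–0.
Park vs Ekwueme: Ekwueme, 9–0.
Park vs Ivanov: Ivanov wins 5–4.
Tanaka vs Ekwueme: Tanaka wins 5–4.
Tanaka vs Ivanov: Ivanov, 5–4.
Ekwueme–Ivanov: Ivanov 5–4.
Every candidate loses at least once (Varga loses to Ekwueme; Novak loses to Varga; Park loses to Varga; Tanaka loses to Varga; Ekwueme loses to Tanaka; Ivanov loses to Varga). The majority relation contains the cycle Varga > Tanaka > Ekwueme > Varga, so there is no Condorcet winner.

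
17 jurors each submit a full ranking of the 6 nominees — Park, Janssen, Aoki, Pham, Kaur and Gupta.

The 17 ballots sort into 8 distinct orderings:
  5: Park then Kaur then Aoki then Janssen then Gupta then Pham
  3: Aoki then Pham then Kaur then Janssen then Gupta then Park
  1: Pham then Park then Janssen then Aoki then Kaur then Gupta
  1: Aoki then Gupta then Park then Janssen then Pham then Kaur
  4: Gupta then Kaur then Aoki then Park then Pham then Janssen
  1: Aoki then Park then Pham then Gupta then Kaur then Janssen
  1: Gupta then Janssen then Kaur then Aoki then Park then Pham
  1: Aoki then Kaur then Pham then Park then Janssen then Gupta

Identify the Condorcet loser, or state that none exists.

Head-to-head results (17 jurors):
Park vs Janssen: Park is ranked higher on 5+1+1+4+1+1 = 13 ballots, Janssen on 4. Park wins 13–4.
Park vs Aoki: 6 to 11, Aoki.
Park vs Pham: Park is ranked higher on 5+1+4+1+1 = 12 ballots, Pham on 5. Park wins 12–5.
Park vs Kaur: 5+1+1+1 = 8 for Park, 9 for Kaur — Kaur by 9–8.
Park vs Gupta: Park is ranked higher on 5+1+1+1 = 8 ballots, Gupta on 9. Gupta wins 9–8.
Janssen–Aoki: Aoki 15–2.
Janssen–Pham: Pham 10–7.
Janssen vs Kaur: Kaur wins 14–3.
Janssen vs Gupta: Janssen is ranked higher on 5+3+1+1 = 10 ballots, Gupta on 7. Janssen wins 10–7.
Aoki vs Pham: Aoki wins 16–1.
Aoki vs Kaur: Aoki preferred on 3+1+1+1+1 = 7 ballots; Kaur wins 10–7.
Aoki vs Gupta: Aoki, 12–5.
Pham vs Kaur: 6 to 11, Kaur.
Pham vs Gupta: Pham is ranked higher on 3+1+1+1 = 6 ballots, Gupta on 11. Gupta wins 11–6.
Kaur vs Gupta: Kaur wins 10–7.
Every nominee wins at least one matchup (Park beats Janssen; Janssen beats Gupta; Aoki beats Park; Pham beats Janssen; Kaur beats Park; Gupta beats Park), so there is no Condorcet loser.

none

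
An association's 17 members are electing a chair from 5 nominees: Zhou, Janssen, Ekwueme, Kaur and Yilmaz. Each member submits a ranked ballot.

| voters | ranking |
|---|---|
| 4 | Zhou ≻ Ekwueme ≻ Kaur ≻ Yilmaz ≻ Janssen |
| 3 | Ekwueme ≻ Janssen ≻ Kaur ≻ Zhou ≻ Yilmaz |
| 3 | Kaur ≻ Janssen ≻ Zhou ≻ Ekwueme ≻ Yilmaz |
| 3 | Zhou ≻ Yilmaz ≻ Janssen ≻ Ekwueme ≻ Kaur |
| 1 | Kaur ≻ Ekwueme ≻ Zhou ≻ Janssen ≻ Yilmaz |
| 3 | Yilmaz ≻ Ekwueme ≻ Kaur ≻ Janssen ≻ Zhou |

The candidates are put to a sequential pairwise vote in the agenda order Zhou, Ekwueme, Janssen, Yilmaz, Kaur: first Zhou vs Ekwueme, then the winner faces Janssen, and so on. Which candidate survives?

Kaur

Round 1: Zhou vs Ekwueme — 10–7, Zhou advances.
Round 2: Zhou vs Janssen — 8–9, Janssen advances.
Round 3: Janssen vs Yilmaz — 7–10, Yilmaz advances.
Round 4: Yilmaz vs Kaur — 6–11, Kaur advances.
The agenda winner is Kaur.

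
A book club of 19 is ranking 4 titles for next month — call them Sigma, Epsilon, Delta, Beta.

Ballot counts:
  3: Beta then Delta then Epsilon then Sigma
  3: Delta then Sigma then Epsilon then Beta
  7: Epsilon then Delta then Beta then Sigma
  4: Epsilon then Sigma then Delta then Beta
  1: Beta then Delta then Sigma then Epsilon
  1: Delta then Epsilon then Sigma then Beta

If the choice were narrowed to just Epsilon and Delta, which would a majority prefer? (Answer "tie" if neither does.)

Ballots ranking Epsilon above Delta: 7 + 4 = 11.
Ballots ranking Delta above Epsilon: 19 − 11 = 8.
Epsilon wins the head-to-head 11–8.

Epsilon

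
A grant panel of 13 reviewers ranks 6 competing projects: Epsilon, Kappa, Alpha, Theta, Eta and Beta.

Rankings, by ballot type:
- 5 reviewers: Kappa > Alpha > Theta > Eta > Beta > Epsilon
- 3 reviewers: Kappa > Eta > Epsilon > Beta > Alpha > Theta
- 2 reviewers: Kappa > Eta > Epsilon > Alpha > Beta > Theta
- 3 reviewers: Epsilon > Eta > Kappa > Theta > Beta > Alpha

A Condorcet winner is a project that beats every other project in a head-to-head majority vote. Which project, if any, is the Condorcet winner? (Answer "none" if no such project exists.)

Check each pair by majority over 13 ballots:
Epsilon–Kappa: Kappa 10–3.
Epsilon vs Alpha: Epsilon, 8–5.
Epsilon vs Theta: Epsilon, 8–5.
Epsilon vs Eta: Eta, 10–3.
Epsilon vs Beta: Epsilon, 8–5.
Kappa–Alpha: Kappa 13–0.
Kappa vs Theta: Kappa wins 13–0.
Kappa vs Eta: Kappa, 10–3.
Kappa vs Beta: Kappa, 13–0.
Alpha vs Theta: Alpha wins 10–3.
Alpha vs Eta: Eta, 8–5.
Alpha–Beta: Alpha 7–6.
Theta vs Eta: Eta, 8–5.
Theta vs Beta: Theta wins 8–5.
Eta vs Beta: Eta wins 13–0.
Kappa defeats every rival head-to-head and is the Condorcet winner.

Kappa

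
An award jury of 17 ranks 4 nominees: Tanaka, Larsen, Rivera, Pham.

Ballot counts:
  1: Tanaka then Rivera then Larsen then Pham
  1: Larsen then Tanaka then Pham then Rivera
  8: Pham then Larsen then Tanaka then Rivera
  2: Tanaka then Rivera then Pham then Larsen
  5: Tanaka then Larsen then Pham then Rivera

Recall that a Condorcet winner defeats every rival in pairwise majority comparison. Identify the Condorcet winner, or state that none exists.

Check each pair by majority over 17 ballots:
Tanaka vs Larsen: 8 to 9, Larsen.
Tanaka vs Rivera: 1+1+8+2+5 = 17 for Tanaka, 0 for Rivera — Tanaka by 17–0.
Tanaka vs Pham: Tanaka preferred on 1+1+2+5 = 9 ballots; Tanaka wins 9–8.
Larsen vs Rivera: 14 to 3, Larsen.
Larsen vs Pham: Larsen is ranked higher on 1+1+5 = 7 ballots, Pham on 10. Pham wins 10–7.
Rivera vs Pham: Rivera is ranked higher on 1+2 = 3 ballots, Pham on 14. Pham wins 14–3.
Every nominee loses at least once (Tanaka loses to Larsen; Larsen loses to Pham; Rivera loses to Tanaka; Pham loses to Tanaka). The majority relation contains the cycle Tanaka > Pham > Larsen > Tanaka, so there is no Condorcet winner.

none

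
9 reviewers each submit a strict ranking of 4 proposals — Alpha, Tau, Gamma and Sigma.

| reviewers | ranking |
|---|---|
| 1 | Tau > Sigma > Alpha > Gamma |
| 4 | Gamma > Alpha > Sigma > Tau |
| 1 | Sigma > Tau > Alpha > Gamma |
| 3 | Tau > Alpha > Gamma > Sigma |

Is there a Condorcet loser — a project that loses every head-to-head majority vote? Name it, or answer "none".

Pairwise majorities:
Alpha vs Tau: Alpha preferred on 4 ballots; Tau wins 5–4.
Alpha vs Gamma: Alpha wins 5–4.
Alpha vs Sigma: Alpha, 7–2.
Tau vs Gamma: Tau, 5–4.
Tau vs Sigma: 4 to 5, Sigma.
Gamma vs Sigma: Gamma wins 7–2.
Each project has at least one pairwise win (Alpha beats Gamma; Tau beats Alpha; Gamma beats Sigma; Sigma beats Tau) — no Condorcet loser.

none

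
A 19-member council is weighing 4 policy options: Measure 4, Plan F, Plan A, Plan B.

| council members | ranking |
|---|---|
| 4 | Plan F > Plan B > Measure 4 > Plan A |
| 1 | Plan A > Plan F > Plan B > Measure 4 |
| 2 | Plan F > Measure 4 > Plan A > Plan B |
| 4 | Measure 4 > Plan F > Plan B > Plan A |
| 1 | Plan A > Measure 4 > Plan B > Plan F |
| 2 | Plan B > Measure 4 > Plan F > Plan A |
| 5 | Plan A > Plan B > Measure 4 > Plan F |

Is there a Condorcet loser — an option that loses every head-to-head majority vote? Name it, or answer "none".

Plan A

Pairwise majorities:
Measure 4 vs Plan F: Measure 4 preferred on 4+1+2+5 = 12 ballots; Measure 4 wins 12–7.
Measure 4 vs Plan A: Measure 4 preferred on 4+2+4+2 = 12 ballots; Measure 4 wins 12–7.
Measure 4 vs Plan B: Plan B, 12–7.
Plan F vs Plan A: Plan F wins 12–7.
Plan F vs Plan B: Plan F is ranked higher on 4+1+2+4 = 11 ballots, Plan B on 8. Plan F wins 11–8.
Plan A–Plan B: Plan B 10–9.
Plan A loses to every other option — it is the Condorcet loser.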